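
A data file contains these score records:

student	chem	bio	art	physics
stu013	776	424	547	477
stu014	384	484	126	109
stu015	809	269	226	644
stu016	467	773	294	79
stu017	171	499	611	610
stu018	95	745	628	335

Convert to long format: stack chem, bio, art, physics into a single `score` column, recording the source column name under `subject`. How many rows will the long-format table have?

6 student values × 4 melted columns = 24 rows.

24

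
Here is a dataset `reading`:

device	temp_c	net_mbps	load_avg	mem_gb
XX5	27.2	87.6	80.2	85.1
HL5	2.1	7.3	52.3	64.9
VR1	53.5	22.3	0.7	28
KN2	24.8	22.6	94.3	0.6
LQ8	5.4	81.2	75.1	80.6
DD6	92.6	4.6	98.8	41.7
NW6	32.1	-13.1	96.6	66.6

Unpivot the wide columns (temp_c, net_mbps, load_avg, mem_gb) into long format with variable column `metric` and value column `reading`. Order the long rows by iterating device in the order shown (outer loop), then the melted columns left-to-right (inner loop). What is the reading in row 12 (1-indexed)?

28

28 rows total (7 × 4). Row 12: index ⌊(12-1)/4⌋ = 2 into device → VR1; (12-1) mod 4 = 3 into the melted columns → mem_gb.
So row 12 is (VR1, mem_gb, 28); reading = 28.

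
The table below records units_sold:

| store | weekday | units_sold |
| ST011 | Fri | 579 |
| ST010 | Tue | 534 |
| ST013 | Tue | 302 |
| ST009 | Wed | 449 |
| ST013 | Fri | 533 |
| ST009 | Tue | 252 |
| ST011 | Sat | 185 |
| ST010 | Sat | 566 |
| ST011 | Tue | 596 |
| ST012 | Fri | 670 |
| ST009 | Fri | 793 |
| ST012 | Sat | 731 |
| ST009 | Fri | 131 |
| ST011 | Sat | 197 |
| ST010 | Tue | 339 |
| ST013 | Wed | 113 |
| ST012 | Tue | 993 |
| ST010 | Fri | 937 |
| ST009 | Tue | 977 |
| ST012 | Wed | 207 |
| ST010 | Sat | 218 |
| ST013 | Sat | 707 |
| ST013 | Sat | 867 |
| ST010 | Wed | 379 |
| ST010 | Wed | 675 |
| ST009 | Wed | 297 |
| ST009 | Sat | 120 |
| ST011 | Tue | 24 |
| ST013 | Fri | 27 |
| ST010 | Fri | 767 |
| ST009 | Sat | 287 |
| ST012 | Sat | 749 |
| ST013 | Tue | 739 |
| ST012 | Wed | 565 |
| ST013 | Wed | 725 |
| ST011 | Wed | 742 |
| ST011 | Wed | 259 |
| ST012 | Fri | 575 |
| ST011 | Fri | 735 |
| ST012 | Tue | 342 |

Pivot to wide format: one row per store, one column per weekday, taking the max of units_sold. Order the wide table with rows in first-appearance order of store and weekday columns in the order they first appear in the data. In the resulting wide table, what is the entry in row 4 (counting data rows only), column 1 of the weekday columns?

793

With rows in first-appearance order of store, row 4 is store=ST009. weekday columns in first-appearance order: Fri, Tue, Wed, Sat; column 1 is Fri.
Long rows with store=ST009, weekday=Fri: max(793, 131) = 793.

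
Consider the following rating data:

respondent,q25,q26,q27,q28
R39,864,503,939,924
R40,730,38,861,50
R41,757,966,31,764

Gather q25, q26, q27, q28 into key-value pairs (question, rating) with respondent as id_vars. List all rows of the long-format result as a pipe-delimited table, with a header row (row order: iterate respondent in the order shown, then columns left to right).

| respondent | question | rating |
| R39 | q25 | 864 |
| R39 | q26 | 503 |
| R39 | q27 | 939 |
| R39 | q28 | 924 |
| R40 | q25 | 730 |
| R40 | q26 | 38 |
| R40 | q27 | 861 |
| R40 | q28 | 50 |
| R41 | q25 | 757 |
| R41 | q26 | 966 |
| R41 | q27 | 31 |
| R41 | q28 | 764 |

Each (respondent, column) pair becomes one row: 3 × 4 = 12 rows.
For example, (R39, q25) → rating=864.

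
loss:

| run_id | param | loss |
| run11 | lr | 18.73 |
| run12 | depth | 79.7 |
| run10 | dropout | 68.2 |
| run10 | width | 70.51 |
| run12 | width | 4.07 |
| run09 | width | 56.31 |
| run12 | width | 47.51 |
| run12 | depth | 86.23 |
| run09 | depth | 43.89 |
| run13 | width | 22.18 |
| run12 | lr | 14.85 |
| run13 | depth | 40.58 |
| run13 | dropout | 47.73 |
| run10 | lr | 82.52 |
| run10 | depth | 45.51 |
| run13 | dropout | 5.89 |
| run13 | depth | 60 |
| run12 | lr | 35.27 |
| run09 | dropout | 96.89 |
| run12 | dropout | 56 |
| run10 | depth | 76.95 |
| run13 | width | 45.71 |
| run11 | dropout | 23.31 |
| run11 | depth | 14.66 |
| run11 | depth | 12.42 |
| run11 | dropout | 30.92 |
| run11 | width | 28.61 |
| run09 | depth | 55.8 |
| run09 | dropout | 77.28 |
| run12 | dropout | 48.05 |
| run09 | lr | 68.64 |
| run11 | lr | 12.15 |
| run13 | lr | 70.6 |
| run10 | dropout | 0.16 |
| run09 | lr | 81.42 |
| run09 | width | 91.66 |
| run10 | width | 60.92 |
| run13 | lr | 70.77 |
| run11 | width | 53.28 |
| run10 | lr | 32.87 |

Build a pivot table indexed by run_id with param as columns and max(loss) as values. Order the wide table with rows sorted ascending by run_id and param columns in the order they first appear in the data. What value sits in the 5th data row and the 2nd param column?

60

With rows sorted ascending by run_id, row 5 is run_id=run13. param columns in first-appearance order: lr, depth, dropout, width; column 2 is depth.
Long rows with run_id=run13, param=depth: max(40.58, 60) = 60.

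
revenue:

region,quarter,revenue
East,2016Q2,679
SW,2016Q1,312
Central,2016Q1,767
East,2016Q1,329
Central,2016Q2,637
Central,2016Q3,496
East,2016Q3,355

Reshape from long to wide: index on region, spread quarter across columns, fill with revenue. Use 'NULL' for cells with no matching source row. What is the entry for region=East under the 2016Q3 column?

355

The long row with region=East, quarter=2016Q3 has revenue=355.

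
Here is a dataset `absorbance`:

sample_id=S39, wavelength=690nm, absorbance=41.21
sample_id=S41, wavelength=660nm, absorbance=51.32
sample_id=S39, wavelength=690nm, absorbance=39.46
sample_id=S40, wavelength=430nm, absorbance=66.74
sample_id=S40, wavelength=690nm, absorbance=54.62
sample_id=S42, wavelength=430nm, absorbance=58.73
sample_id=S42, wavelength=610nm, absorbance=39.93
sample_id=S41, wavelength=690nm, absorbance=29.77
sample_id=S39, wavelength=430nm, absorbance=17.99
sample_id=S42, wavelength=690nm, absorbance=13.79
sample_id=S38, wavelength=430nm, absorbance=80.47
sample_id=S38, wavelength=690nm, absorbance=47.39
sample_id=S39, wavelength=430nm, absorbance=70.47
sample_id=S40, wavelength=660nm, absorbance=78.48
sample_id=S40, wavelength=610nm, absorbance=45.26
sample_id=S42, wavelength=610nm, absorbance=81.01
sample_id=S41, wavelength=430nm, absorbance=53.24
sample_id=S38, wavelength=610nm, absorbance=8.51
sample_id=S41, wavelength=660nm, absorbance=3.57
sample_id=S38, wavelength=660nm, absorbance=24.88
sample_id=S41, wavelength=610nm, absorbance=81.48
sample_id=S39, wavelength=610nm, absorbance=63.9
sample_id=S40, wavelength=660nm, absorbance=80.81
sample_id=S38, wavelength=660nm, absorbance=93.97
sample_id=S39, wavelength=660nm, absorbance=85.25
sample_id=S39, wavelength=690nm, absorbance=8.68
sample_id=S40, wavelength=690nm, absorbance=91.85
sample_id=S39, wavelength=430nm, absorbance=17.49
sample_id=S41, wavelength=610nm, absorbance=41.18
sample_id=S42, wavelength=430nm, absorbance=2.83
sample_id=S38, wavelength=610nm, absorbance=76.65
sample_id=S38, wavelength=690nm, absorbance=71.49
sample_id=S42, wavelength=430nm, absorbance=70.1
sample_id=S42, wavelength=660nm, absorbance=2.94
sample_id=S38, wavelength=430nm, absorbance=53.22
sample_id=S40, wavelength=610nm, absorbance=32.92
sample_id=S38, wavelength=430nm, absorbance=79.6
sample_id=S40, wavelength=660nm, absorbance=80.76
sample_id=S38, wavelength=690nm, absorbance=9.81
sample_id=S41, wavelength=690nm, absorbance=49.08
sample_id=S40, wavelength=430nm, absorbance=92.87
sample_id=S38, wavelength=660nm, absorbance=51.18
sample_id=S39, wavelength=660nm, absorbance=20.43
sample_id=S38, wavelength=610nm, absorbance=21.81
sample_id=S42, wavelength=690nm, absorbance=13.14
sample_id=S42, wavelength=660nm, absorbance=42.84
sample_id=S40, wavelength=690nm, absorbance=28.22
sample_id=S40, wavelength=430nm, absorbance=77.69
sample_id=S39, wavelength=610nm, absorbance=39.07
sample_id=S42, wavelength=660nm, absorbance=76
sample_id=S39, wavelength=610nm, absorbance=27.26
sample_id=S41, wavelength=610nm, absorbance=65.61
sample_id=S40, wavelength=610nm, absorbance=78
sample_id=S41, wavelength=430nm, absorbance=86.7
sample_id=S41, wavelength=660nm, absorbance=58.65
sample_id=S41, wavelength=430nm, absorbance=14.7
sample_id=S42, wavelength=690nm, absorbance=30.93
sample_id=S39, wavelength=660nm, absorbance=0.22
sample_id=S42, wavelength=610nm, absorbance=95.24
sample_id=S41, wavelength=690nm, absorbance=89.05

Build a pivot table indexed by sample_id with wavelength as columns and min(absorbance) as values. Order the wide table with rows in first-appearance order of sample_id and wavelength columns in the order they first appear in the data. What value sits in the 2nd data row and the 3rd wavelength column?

With rows in first-appearance order of sample_id, row 2 is sample_id=S41. wavelength columns in first-appearance order: 690nm, 660nm, 430nm, 610nm; column 3 is 430nm.
Long rows with sample_id=S41, wavelength=430nm: min(53.24, 86.7, 14.7) = 14.7.

14.7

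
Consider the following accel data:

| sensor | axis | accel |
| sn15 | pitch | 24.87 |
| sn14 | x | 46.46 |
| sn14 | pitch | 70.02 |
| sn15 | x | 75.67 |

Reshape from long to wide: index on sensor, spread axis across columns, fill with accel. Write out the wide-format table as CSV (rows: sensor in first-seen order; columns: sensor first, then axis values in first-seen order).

Columns: sensor plus the 2 distinct axis values (pitch, x).
For example, row sn15 column pitch takes accel=24.87 from the long row (sn15, pitch).

sensor,pitch,x
sn15,24.87,75.67
sn14,70.02,46.46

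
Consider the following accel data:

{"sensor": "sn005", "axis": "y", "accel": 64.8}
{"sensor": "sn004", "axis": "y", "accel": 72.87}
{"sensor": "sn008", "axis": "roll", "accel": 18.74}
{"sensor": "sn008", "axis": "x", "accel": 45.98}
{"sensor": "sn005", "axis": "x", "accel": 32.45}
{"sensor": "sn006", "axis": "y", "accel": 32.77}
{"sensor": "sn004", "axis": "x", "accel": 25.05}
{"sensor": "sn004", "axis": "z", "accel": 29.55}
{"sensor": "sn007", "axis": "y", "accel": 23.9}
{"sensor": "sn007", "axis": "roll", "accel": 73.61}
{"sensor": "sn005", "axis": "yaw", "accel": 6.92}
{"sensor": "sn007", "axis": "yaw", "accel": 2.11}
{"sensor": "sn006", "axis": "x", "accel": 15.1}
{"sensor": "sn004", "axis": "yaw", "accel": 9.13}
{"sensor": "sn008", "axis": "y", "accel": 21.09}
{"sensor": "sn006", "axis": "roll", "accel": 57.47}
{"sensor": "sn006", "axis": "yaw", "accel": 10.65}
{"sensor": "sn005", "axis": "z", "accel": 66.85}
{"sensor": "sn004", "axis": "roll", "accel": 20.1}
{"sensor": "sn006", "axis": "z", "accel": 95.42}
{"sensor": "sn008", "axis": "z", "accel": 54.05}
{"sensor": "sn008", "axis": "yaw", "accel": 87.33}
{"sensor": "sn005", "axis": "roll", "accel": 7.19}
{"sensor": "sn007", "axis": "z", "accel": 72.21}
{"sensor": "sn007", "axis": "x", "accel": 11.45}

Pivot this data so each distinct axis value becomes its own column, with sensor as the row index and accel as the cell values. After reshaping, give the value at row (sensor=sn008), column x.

45.98

Wide layout: rows indexed by sensor, columns are the 5 distinct axis values (y, roll, x, z, yaw).
Cell (sensor=sn008, axis=x) draws from the long row where sensor=sn008 and axis=x, which has accel=45.98.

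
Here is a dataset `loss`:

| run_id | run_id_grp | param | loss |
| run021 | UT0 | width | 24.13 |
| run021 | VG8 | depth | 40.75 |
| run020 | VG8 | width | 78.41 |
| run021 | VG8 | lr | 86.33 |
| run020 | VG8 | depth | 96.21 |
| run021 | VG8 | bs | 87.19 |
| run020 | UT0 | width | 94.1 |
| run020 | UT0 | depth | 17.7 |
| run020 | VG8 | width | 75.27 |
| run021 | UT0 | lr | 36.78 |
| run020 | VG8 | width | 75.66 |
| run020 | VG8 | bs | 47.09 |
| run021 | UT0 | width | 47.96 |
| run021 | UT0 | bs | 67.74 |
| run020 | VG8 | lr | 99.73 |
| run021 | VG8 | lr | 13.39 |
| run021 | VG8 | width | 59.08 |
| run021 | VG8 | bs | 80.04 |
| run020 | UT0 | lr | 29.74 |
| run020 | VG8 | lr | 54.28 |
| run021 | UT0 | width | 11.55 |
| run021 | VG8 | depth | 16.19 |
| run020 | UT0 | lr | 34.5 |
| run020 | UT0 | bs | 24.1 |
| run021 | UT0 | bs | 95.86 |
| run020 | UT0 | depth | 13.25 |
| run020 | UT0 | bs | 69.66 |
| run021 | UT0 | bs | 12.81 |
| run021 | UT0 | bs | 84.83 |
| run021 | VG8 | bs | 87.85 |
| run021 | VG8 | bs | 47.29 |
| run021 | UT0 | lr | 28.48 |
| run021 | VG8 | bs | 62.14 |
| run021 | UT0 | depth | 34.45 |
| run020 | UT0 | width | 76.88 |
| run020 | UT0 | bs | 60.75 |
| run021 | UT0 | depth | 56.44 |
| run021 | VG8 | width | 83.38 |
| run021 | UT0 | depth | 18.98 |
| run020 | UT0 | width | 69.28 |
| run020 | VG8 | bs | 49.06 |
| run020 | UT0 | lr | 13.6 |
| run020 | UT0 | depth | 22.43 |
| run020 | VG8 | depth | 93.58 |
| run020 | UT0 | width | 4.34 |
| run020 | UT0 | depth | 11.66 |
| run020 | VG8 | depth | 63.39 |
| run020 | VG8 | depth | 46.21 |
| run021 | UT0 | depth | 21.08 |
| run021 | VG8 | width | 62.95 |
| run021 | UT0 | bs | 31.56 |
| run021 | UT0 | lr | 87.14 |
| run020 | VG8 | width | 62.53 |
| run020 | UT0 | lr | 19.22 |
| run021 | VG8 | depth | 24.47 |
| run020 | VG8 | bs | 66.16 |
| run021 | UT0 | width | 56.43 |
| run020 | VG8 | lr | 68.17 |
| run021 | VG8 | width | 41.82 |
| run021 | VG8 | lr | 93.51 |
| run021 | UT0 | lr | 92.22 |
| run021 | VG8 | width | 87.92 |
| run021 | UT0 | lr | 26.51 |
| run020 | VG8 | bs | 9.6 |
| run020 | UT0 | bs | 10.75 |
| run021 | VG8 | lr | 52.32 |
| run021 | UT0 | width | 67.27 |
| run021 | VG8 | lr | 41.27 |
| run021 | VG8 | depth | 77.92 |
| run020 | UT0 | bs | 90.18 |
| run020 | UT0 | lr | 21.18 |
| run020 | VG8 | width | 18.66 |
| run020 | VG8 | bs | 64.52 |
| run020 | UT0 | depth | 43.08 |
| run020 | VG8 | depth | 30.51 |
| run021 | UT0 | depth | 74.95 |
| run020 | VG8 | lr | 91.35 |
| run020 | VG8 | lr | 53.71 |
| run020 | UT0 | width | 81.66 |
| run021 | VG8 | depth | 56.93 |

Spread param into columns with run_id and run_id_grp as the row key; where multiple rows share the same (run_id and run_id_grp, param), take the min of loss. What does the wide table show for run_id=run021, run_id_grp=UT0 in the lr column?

26.51

Rows with run_id=run021, run_id_grp=UT0 and param=lr: loss values are 36.78, 28.48, 87.14, 92.22, 26.51.
min(36.78, 28.48, 87.14, 92.22, 26.51) = 26.51.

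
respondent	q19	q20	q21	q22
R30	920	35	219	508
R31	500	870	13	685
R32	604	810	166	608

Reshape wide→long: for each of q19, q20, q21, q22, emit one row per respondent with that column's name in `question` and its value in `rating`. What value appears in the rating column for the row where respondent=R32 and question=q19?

Unpivoting turns each (respondent, wide-column) pair into one long row.
The wide cell at row R32, column q19 holds 604, so the long row (R32, q19) has rating=604.

604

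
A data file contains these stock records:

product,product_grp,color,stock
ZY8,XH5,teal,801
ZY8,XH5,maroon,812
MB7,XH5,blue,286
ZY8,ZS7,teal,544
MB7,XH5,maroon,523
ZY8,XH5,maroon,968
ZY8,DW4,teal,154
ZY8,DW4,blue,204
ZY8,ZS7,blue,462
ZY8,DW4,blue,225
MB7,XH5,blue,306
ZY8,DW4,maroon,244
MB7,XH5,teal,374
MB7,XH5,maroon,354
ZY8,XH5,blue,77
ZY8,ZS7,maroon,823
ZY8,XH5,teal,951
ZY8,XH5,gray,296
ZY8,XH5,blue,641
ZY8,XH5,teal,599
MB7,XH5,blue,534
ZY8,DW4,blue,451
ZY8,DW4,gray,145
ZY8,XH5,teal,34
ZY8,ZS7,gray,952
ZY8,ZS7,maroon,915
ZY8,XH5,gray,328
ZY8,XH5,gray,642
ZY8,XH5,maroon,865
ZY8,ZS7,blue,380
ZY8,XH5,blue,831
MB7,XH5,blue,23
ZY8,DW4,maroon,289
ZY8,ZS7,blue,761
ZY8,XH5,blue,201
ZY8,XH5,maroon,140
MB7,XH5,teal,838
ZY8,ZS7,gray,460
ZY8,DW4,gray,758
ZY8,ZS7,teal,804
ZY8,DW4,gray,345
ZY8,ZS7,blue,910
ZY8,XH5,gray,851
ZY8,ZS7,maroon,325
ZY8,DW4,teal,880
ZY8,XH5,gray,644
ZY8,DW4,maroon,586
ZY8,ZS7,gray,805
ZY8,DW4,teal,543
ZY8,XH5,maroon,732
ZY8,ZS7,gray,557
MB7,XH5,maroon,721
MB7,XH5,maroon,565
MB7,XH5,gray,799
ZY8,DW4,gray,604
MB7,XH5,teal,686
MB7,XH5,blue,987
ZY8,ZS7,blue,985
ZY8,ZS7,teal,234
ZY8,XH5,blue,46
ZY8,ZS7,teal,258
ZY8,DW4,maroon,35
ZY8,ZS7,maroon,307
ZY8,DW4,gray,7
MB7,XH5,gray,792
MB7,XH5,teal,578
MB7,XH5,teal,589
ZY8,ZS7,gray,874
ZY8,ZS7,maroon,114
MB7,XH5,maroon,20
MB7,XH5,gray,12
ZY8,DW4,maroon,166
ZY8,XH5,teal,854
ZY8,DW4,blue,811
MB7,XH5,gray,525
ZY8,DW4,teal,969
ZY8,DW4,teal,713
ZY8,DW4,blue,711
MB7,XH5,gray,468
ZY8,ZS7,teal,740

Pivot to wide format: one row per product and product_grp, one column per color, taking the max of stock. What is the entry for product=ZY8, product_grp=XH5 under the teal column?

Rows with product=ZY8, product_grp=XH5 and color=teal: stock values are 801, 951, 599, 34, 854.
max(801, 951, 599, 34, 854) = 951.

951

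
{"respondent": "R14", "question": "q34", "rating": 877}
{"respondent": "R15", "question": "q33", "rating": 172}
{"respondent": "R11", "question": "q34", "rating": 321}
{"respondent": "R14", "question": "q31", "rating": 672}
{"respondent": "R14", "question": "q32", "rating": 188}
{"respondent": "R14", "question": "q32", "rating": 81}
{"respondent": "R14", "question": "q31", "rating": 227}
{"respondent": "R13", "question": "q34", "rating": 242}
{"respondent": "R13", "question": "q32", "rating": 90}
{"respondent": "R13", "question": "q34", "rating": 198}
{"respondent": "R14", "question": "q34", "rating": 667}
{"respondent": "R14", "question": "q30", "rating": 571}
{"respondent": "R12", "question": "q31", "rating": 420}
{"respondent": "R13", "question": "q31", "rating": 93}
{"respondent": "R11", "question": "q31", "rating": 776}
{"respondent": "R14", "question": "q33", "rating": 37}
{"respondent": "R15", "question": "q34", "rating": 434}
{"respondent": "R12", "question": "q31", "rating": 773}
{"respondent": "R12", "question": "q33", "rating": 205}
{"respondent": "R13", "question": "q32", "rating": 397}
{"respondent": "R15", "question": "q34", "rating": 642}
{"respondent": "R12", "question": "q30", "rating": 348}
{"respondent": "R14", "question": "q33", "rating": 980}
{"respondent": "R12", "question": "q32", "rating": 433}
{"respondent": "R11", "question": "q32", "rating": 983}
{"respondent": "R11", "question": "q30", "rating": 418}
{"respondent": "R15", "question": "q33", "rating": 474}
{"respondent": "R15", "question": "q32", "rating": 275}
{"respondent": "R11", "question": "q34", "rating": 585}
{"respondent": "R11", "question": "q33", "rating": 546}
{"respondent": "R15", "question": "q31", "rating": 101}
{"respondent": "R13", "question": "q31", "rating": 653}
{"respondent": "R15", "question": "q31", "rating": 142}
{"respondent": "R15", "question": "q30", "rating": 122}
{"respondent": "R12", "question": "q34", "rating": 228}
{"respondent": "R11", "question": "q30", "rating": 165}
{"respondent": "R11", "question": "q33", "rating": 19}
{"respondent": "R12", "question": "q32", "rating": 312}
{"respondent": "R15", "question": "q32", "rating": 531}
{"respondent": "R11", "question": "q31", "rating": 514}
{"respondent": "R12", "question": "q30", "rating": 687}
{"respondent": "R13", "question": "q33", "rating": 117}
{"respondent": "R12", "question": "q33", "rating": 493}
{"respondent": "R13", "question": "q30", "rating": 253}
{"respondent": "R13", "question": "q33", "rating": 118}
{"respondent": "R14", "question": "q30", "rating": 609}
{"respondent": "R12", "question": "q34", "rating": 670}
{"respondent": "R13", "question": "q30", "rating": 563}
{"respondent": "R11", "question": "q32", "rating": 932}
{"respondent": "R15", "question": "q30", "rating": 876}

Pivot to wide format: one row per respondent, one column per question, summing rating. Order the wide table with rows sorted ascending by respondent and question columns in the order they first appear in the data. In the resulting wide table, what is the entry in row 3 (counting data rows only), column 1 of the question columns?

440

With rows sorted ascending by respondent, row 3 is respondent=R13. question columns in first-appearance order: q34, q33, q31, q32, q30; column 1 is q34.
Long rows with respondent=R13, question=q34: 242 + 198 = 440.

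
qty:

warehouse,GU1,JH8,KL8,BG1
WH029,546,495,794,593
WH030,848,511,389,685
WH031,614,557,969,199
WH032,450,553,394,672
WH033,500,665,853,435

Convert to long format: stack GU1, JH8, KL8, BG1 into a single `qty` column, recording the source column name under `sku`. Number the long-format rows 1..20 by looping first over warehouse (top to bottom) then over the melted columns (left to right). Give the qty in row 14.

20 rows total (5 × 4). Row 14: index ⌊(14-1)/4⌋ = 3 into warehouse → WH032; (14-1) mod 4 = 1 into the melted columns → JH8.
So row 14 is (WH032, JH8, 553); qty = 553.

553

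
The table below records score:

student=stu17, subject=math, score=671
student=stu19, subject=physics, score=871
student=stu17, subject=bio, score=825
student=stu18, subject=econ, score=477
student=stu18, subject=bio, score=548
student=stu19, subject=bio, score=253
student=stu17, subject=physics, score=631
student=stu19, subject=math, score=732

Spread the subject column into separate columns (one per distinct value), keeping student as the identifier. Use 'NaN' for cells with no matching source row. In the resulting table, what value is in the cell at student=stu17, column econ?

No long-format row has student=stu17 and subject=econ, so the cell is NaN.

NaN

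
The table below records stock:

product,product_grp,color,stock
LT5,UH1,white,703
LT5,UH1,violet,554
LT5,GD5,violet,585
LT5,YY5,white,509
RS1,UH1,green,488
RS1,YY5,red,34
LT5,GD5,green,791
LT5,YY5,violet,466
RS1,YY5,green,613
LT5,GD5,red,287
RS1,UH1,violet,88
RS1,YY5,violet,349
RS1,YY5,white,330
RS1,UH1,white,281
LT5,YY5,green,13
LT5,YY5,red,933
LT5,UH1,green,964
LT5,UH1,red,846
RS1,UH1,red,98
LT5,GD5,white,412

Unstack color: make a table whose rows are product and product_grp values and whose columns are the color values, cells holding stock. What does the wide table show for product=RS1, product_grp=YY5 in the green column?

Wide layout: rows indexed by product and product_grp, columns are the 4 distinct color values (white, violet, green, red).
Cell (product=RS1, product_grp=YY5, color=green) draws from the long row where product=RS1, product_grp=YY5 and color=green, which has stock=613.

613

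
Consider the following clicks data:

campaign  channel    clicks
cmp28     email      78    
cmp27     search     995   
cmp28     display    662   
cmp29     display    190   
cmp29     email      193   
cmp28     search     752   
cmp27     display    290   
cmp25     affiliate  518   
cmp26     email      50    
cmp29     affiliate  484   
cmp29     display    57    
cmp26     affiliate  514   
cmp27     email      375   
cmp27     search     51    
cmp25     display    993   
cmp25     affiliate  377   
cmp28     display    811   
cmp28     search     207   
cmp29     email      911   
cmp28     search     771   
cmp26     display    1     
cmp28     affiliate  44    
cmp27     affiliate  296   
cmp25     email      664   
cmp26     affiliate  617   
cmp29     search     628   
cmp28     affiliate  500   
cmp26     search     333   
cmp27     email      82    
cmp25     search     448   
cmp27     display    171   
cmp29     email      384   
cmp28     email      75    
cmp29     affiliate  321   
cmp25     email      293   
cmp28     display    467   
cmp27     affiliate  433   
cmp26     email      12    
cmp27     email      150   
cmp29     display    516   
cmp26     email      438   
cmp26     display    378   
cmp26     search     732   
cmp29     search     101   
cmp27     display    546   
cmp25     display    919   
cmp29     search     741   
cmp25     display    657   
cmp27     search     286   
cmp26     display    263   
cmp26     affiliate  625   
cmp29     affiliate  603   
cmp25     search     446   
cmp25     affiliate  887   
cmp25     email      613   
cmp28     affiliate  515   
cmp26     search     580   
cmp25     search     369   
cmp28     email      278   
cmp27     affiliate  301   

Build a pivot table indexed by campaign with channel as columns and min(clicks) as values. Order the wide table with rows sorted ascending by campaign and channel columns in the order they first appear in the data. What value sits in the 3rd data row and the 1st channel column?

82

With rows sorted ascending by campaign, row 3 is campaign=cmp27. channel columns in first-appearance order: email, search, display, affiliate; column 1 is email.
Long rows with campaign=cmp27, channel=email: min(375, 82, 150) = 82.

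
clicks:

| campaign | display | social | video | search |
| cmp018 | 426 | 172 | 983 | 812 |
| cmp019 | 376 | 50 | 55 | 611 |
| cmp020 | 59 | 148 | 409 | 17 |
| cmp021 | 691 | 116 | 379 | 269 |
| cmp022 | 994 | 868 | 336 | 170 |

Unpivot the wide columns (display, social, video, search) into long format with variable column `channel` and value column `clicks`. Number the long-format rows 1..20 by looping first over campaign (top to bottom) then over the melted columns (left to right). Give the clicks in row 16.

20 rows total (5 × 4). Row 16: index ⌊(16-1)/4⌋ = 3 into campaign → cmp021; (16-1) mod 4 = 3 into the melted columns → search.
So row 16 is (cmp021, search, 269); clicks = 269.

269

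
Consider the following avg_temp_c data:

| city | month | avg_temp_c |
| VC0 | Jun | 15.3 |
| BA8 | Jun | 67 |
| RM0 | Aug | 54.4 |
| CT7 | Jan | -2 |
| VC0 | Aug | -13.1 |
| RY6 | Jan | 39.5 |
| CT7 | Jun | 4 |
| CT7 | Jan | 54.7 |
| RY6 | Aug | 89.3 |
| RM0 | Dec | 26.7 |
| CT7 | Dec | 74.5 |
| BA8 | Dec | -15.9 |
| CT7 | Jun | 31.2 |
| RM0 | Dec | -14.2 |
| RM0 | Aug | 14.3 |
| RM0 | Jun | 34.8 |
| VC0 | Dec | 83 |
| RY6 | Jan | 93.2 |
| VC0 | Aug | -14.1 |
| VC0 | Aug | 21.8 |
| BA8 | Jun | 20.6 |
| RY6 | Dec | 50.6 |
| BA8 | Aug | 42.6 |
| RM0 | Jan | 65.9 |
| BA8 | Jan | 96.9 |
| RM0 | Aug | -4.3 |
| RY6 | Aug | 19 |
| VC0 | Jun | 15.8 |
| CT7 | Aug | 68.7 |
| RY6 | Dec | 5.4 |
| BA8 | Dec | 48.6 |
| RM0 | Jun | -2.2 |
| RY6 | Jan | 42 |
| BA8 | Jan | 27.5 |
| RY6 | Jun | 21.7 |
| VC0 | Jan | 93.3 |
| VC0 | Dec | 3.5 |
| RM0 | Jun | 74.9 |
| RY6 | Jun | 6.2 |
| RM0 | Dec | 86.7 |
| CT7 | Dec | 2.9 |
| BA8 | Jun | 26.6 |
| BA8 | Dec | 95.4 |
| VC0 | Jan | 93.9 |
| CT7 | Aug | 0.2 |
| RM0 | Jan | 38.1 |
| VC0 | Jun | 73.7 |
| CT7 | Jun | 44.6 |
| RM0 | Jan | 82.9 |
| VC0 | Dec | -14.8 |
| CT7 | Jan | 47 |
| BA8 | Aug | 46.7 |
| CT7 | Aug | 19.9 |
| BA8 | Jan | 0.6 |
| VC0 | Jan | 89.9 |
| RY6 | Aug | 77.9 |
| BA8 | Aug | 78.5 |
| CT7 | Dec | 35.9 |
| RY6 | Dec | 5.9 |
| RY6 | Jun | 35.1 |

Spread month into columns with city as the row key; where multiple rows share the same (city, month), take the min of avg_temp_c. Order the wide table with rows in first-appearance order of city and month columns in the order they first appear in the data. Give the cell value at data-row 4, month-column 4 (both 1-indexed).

2.9

With rows in first-appearance order of city, row 4 is city=CT7. month columns in first-appearance order: Jun, Aug, Jan, Dec; column 4 is Dec.
Long rows with city=CT7, month=Dec: min(74.5, 2.9, 35.9) = 2.9.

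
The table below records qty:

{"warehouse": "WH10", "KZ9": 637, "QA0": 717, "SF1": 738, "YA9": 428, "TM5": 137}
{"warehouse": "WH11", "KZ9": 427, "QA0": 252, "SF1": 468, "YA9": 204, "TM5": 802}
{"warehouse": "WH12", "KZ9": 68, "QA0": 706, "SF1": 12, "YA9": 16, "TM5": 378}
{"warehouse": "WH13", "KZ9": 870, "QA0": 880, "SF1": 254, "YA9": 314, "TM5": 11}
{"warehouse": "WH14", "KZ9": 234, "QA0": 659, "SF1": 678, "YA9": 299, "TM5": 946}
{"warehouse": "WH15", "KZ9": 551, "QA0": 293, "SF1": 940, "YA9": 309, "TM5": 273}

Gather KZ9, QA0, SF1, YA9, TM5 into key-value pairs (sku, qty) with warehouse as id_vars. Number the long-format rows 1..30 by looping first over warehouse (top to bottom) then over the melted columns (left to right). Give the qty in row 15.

30 rows total (6 × 5). Row 15: index ⌊(15-1)/5⌋ = 2 into warehouse → WH12; (15-1) mod 5 = 4 into the melted columns → TM5.
So row 15 is (WH12, TM5, 378); qty = 378.

378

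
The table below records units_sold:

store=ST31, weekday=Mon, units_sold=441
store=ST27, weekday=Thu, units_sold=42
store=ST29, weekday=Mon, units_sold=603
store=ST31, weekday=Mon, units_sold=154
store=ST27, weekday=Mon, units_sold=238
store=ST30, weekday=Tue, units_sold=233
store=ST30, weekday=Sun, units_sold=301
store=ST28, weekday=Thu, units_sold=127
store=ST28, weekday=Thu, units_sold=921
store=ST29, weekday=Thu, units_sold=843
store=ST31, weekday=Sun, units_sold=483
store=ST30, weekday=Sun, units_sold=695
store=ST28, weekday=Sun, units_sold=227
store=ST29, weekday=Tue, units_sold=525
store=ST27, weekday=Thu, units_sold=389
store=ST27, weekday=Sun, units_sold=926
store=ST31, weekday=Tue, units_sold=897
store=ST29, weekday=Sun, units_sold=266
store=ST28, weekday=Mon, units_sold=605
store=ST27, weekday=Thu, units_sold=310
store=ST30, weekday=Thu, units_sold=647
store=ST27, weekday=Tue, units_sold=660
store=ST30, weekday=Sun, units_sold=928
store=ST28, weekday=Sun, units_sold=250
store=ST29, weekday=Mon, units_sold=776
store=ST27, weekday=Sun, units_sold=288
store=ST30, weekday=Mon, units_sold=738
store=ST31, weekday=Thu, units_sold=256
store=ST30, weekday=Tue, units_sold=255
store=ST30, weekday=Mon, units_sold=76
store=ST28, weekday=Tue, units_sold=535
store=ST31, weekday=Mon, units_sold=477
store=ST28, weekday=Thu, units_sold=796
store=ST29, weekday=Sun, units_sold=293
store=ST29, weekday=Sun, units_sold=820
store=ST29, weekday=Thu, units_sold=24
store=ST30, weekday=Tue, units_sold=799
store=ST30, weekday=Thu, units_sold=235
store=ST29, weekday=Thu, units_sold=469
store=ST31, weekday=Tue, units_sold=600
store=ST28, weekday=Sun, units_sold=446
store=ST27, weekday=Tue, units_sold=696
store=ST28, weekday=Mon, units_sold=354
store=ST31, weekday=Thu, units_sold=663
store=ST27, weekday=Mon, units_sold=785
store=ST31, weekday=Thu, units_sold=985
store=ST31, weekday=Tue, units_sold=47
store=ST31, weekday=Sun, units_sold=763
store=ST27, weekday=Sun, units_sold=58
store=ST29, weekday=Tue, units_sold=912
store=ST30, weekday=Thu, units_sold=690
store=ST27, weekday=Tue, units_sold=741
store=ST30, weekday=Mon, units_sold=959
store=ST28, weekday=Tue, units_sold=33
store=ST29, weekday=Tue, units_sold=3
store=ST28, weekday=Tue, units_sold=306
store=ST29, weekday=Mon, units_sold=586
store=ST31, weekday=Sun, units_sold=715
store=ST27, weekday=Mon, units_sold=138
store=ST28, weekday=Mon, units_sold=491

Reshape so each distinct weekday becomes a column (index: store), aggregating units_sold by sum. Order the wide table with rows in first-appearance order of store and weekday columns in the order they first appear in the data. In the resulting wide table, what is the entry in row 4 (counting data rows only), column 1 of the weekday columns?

1773

With rows in first-appearance order of store, row 4 is store=ST30. weekday columns in first-appearance order: Mon, Thu, Tue, Sun; column 1 is Mon.
Long rows with store=ST30, weekday=Mon: 738 + 76 + 959 = 1773.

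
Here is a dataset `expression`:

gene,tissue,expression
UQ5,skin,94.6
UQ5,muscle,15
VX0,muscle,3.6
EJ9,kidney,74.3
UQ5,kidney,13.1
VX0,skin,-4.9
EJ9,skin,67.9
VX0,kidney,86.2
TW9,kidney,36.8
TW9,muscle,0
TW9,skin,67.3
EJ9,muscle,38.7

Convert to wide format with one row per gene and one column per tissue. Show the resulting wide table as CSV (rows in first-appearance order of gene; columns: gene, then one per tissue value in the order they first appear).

gene,skin,muscle,kidney
UQ5,94.6,15,13.1
VX0,-4.9,3.6,86.2
EJ9,67.9,38.7,74.3
TW9,67.3,0,36.8

Columns: gene plus the 3 distinct tissue values (skin, muscle, kidney).
For example, row UQ5 column skin takes expression=94.6 from the long row (UQ5, skin).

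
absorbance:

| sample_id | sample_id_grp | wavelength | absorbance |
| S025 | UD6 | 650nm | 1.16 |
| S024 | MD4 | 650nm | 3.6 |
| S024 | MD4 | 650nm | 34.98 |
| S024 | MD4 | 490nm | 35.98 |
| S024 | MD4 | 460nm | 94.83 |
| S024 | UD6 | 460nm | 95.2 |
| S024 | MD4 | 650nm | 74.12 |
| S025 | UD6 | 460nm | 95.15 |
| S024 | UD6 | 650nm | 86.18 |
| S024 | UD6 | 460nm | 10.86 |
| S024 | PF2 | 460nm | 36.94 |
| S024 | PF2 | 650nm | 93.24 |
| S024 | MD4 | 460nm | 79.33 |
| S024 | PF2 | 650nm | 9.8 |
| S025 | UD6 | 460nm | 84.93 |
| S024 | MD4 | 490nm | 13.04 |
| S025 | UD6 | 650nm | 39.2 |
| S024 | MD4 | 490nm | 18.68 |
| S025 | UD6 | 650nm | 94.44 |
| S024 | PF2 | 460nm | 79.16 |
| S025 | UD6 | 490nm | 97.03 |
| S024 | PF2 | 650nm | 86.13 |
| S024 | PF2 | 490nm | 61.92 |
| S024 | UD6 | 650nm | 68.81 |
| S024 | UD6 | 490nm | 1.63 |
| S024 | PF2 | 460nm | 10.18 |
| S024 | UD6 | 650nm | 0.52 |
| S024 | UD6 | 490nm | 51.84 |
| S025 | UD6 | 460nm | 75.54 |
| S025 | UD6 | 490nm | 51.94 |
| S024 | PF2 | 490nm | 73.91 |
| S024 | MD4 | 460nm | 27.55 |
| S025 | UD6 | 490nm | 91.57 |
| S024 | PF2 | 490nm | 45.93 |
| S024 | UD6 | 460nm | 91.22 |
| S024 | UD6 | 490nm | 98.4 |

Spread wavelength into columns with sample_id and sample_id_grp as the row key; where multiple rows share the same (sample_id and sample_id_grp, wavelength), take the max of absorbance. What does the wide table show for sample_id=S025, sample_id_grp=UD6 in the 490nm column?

Rows with sample_id=S025, sample_id_grp=UD6 and wavelength=490nm: absorbance values are 97.03, 51.94, 91.57.
max(97.03, 51.94, 91.57) = 97.03.

97.03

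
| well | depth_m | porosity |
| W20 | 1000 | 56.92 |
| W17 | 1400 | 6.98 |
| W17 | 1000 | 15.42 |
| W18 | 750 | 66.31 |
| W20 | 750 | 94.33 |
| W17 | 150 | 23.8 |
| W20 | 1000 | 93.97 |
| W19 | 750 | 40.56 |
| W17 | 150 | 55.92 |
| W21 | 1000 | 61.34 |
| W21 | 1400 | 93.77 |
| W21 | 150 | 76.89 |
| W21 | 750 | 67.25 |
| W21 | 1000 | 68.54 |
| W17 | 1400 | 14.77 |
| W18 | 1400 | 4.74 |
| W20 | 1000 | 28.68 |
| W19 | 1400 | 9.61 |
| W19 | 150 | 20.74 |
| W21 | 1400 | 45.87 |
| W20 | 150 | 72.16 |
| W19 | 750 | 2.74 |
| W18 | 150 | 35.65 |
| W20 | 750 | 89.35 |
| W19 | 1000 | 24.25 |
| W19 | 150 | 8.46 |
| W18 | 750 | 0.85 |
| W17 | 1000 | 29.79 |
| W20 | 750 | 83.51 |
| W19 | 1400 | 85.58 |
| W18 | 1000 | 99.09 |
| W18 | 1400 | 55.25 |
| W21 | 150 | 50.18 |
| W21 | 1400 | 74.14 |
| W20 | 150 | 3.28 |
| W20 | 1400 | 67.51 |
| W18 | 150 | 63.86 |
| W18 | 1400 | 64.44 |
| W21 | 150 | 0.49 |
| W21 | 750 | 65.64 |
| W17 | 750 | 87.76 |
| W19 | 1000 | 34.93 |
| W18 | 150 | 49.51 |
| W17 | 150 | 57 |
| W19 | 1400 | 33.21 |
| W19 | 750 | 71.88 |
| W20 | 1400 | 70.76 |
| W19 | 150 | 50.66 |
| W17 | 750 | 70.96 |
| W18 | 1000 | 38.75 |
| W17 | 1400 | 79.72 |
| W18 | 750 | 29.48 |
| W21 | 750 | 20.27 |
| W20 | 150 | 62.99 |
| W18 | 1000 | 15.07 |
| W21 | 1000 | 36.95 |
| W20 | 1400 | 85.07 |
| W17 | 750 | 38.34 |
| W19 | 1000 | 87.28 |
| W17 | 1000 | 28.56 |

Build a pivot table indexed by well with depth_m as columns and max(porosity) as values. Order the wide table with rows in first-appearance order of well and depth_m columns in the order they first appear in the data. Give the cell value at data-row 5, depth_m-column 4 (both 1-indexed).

With rows in first-appearance order of well, row 5 is well=W21. depth_m columns in first-appearance order: 1000, 1400, 750, 150; column 4 is 150.
Long rows with well=W21, depth_m=150: max(76.89, 50.18, 0.49) = 76.89.

76.89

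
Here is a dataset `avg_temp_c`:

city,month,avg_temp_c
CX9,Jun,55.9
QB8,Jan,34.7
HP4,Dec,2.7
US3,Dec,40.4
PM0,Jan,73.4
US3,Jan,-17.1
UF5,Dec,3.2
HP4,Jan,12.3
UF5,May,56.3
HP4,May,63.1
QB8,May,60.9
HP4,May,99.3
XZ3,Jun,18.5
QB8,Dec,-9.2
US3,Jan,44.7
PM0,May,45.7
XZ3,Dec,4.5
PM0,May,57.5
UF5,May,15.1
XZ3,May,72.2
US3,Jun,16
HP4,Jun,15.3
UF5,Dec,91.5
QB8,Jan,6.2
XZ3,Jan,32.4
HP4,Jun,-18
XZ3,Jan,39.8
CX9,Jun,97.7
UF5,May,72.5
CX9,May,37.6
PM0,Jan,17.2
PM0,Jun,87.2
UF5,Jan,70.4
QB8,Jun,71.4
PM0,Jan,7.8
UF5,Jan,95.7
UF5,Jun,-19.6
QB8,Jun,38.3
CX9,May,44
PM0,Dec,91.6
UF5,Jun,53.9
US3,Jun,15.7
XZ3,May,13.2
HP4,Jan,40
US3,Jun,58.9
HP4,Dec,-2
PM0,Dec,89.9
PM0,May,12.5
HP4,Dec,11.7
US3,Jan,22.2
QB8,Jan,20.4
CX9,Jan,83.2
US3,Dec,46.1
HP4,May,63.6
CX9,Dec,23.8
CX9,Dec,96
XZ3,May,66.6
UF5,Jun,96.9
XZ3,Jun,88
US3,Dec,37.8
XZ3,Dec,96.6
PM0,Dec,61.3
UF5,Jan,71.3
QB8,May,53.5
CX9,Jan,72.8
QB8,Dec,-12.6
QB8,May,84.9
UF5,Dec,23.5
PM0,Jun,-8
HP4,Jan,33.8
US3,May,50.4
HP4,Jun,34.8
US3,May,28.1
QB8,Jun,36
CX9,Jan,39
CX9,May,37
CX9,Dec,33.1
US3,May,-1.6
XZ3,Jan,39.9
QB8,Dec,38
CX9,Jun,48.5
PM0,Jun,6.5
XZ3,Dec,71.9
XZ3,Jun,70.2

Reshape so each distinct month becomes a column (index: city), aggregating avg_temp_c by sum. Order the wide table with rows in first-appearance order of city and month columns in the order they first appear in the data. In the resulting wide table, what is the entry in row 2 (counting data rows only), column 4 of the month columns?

199.3

With rows in first-appearance order of city, row 2 is city=QB8. month columns in first-appearance order: Jun, Jan, Dec, May; column 4 is May.
Long rows with city=QB8, month=May: 60.9 + 53.5 + 84.9 = 199.3.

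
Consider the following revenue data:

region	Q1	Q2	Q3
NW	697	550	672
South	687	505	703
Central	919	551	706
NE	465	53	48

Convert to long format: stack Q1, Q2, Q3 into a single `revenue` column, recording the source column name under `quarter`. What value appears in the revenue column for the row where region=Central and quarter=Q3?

Unpivoting turns each (region, wide-column) pair into one long row.
The wide cell at row Central, column Q3 holds 706, so the long row (Central, Q3) has revenue=706.

706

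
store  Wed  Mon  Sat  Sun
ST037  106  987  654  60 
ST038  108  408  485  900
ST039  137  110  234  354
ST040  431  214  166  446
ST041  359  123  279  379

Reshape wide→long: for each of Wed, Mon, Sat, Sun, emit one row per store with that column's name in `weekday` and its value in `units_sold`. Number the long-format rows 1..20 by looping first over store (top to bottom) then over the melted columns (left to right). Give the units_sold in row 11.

20 rows total (5 × 4). Row 11: index ⌊(11-1)/4⌋ = 2 into store → ST039; (11-1) mod 4 = 2 into the melted columns → Sat.
So row 11 is (ST039, Sat, 234); units_sold = 234.

234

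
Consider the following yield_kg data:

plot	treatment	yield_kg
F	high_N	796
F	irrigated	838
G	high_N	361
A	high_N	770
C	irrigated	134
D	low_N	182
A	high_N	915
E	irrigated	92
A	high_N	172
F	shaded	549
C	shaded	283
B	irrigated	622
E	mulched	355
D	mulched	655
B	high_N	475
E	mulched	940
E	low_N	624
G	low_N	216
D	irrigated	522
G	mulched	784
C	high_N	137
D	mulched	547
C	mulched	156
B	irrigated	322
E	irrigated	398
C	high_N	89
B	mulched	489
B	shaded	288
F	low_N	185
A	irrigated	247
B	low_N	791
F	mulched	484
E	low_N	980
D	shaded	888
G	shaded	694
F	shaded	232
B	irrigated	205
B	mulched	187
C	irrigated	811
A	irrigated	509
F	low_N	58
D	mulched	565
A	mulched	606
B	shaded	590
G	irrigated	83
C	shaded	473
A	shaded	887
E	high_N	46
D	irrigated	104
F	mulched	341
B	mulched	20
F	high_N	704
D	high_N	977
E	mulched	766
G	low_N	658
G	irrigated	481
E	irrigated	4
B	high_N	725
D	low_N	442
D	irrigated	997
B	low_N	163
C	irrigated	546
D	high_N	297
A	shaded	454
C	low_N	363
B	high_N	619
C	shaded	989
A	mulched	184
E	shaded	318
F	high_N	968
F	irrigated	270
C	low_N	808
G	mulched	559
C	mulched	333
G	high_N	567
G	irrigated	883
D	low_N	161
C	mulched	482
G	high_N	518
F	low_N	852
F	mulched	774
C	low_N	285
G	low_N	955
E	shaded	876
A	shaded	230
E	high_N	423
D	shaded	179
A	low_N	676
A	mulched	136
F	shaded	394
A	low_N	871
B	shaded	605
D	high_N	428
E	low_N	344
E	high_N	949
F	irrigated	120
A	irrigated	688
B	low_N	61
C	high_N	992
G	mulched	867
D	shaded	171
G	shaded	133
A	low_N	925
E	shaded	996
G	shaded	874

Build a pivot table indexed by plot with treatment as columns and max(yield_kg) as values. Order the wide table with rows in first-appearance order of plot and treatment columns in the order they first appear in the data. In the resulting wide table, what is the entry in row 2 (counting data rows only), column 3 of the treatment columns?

955

With rows in first-appearance order of plot, row 2 is plot=G. treatment columns in first-appearance order: high_N, irrigated, low_N, shaded, mulched; column 3 is low_N.
Long rows with plot=G, treatment=low_N: max(216, 658, 955) = 955.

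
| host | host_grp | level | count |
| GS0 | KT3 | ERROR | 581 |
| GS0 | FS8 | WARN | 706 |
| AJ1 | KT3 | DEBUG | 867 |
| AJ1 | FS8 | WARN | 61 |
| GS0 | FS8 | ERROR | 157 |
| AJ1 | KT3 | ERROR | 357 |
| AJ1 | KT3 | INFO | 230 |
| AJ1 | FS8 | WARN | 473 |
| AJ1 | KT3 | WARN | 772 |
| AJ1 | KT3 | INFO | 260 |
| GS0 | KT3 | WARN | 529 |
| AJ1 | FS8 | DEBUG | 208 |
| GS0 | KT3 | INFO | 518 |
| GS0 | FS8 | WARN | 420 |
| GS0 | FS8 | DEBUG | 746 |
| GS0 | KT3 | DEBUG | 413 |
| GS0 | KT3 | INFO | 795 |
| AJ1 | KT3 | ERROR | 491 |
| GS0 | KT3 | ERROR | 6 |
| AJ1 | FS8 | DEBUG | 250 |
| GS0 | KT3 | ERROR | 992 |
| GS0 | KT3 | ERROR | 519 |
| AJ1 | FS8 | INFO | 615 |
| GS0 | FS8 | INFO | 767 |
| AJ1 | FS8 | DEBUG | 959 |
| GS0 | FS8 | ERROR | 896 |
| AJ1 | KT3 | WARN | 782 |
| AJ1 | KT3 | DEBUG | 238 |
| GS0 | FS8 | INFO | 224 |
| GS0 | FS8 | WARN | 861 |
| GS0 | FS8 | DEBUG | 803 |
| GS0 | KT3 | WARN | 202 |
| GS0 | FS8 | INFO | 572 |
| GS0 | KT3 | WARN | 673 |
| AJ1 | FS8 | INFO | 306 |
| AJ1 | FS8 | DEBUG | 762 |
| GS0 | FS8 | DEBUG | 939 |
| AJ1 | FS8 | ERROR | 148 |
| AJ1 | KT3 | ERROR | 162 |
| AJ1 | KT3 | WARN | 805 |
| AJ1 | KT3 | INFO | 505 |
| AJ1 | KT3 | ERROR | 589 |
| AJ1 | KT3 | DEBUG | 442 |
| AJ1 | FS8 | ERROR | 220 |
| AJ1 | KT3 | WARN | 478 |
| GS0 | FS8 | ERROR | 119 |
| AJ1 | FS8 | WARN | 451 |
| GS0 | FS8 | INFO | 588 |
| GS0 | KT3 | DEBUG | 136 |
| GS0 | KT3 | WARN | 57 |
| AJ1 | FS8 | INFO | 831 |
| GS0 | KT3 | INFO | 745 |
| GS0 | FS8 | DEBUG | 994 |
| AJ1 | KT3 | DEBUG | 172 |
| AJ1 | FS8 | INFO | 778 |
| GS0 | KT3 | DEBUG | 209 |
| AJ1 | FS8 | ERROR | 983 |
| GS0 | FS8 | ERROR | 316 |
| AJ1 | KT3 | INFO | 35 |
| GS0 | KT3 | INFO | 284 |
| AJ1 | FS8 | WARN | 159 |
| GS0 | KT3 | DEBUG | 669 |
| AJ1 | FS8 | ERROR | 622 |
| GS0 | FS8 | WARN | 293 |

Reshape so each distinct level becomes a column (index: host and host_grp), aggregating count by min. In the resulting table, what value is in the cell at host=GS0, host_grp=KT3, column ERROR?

6

Rows with host=GS0, host_grp=KT3 and level=ERROR: count values are 581, 6, 992, 519.
min(581, 6, 992, 519) = 6.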